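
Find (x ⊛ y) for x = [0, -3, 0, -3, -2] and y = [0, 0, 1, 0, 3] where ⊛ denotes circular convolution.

(x ⊛ y)[n] = Σ(m=0 to 4) x[m] · y[(n-m) mod 5]

Computing each output sample:
(x ⊛ y)[0] = -12
(x ⊛ y)[1] = -2
(x ⊛ y)[2] = -9
(x ⊛ y)[3] = -9
(x ⊛ y)[4] = 0

x ⊛ y = [-12, -2, -9, -9, 0]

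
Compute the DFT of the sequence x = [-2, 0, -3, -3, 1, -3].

X[k] = Σ(n=0 to 5) x[n] · ω_6^(nk)
where ω_6 = e^(-2πi/6)

Computing each X[k]:
X[0] = -10
X[1] = 0.5000+0.8660i
X[2] = -2.5000-6.0622i
X[3] = 2
X[4] = -2.5000+6.0622i
X[5] = 0.5000-0.8660i

X = [-10, 0.5000+0.8660i, -2.5000-6.0622i, 2, -2.5000+6.0622i, 0.5000-0.8660i]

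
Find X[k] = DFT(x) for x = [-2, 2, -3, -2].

X[k] = Σ(n=0 to 3) x[n] · ω_4^(nk)
where ω_4 = e^(-2πi/4)

Computing each X[k]:
X[0] = -5
X[1] = 1-4i
X[2] = -5
X[3] = 1+4i

X = [-5, 1-4i, -5, 1+4i]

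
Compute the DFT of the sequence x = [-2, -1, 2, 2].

X[k] = Σ(n=0 to 3) x[n] · ω_4^(nk)
where ω_4 = e^(-2πi/4)

Computing each X[k]:
X[0] = 1
X[1] = -4+3i
X[2] = -1
X[3] = -4-3i

X = [1, -4+3i, -1, -4-3i]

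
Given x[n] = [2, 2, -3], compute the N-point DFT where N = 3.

X[k] = Σ(n=0 to 2) x[n] · ω_3^(nk)
where ω_3 = e^(-2πi/3)

Computing each X[k]:
X[0] = 1
X[1] = 2.5000-4.3301i
X[2] = 2.5000+4.3301i

X = [1, 2.5000-4.3301i, 2.5000+4.3301i]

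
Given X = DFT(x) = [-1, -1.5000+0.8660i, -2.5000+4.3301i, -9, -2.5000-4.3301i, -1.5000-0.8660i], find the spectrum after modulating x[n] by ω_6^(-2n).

Modulation property: DFT(ω_6^(-2n)·x[n]) = X[(k-2) mod 6], so circularly shift X by 2 positions.

X[k-2] = [-2.5000-4.3301i, -1.5000-0.8660i, -1, -1.5000+0.8660i, -2.5000+4.3301i, -9]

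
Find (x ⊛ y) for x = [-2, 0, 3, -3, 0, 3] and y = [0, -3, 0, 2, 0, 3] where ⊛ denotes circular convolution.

(x ⊛ y)[n] = Σ(m=0 to 5) x[m] · y[(n-m) mod 6]

Computing each output sample:
(x ⊛ y)[0] = -15
(x ⊛ y)[1] = 15
(x ⊛ y)[2] = -3
(x ⊛ y)[3] = -13
(x ⊛ y)[4] = 18
(x ⊛ y)[5] = 0

x ⊛ y = [-15, 15, -3, -13, 18, 0]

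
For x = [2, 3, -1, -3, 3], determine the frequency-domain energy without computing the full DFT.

Parseval: Σ|x[n]|² = (1/N)Σ|X[k]|², so Σ|X[k]|² = N·Σ|x[n]|² = 5·32.0000

Σ|X[k]|² = N·Σ|x[n]|² = 5·32.0000 = 160.0000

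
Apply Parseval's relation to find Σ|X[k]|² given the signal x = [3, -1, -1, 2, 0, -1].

Parseval: Σ|x[n]|² = (1/N)Σ|X[k]|², so Σ|X[k]|² = N·Σ|x[n]|² = 6·16.0000

Σ|X[k]|² = N·Σ|x[n]|² = 6·16.0000 = 96.0000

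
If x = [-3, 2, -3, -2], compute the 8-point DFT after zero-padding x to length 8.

Original 4-point DFT: [-6, -4i, -6, 4i]
Zero-padded 8-point DFT provides frequency interpolation.

DFT_8([x, 0, ...]) = [-6, -0.1716+3.0000i, -4i, -5.8284-3.0000i, -6, -5.8284+3.0000i, 4i, -0.1716-3.0000i]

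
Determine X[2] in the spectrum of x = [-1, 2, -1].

X[2] = Σ(n=0 to 2) x[n] · ω_3^(2n) where ω_3 = e^(-2πi/3)
= (-1)·ω_3^0 + (2)·ω_3^2 + (-1)·ω_3^4

X[2] = -1.5000+2.5981i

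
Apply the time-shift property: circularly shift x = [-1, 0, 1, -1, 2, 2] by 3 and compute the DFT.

Time shift by 3: X_shifted[k] = ω_6^(3k) · X[k]
Shifted x = [-1, 2, 2, -1, 0, 1]

DFT(x[n-3]) = [3, 0.5000-2.5981i, -4.5000+0.8660i, -1, -4.5000-0.8660i, 0.5000+2.5981i]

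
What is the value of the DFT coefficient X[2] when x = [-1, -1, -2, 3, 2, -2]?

X[2] = Σ(n=0 to 5) x[n] · ω_6^(2n) where ω_6 = e^(-2πi/6)
= (-1)·ω_6^0 + (-1)·ω_6^2 + (-2)·ω_6^4 + (3)·ω_6^6 + (2)·ω_6^8 + (-2)·ω_6^10

X[2] = 3.5000-4.3301i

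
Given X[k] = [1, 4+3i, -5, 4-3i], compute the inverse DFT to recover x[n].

x[n] = (1/4) Σ(k=0 to 3) X[k] · e^(2πikn/4)

Computing each x[n]:
x[0] = 1
x[1] = 0
x[2] = -3
x[3] = 3

x = [1, 0, -3, 3]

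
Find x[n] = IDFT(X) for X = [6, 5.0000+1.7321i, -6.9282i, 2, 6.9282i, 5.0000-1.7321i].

x[n] = (1/6) Σ(k=0 to 5) X[k] · e^(2πikn/6)

Computing each x[n]:
x[0] = 3
x[1] = 3
x[2] = -2
x[3] = -1
x[4] = 3
x[5] = 0

x = [3, 3, -2, -1, 3, 0]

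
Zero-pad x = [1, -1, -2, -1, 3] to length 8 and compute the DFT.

Original 5-point DFT: [0, 4.0451+4.3920i, -1.5451+1.4001i, -1.5451-1.4001i, 4.0451-4.3920i]
Zero-padded 8-point DFT provides frequency interpolation.

DFT_8([x, 0, ...]) = [0, -2.0000+3.4142i, 6, -2.0000-0.5858i, 4, -2.0000+0.5858i, 6, -2.0000-3.4142i]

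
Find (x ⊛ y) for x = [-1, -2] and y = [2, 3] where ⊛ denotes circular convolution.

(x ⊛ y)[n] = Σ(m=0 to 1) x[m] · y[(n-m) mod 2]

Computing each output sample:
(x ⊛ y)[0] = -8
(x ⊛ y)[1] = -7

x ⊛ y = [-8, -7]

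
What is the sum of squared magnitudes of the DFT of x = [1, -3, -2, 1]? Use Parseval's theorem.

Parseval: Σ|x[n]|² = (1/N)Σ|X[k]|², so Σ|X[k]|² = N·Σ|x[n]|² = 4·15.0000

Σ|X[k]|² = N·Σ|x[n]|² = 4·15.0000 = 60.0000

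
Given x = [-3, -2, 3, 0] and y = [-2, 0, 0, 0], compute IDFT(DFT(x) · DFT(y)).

(x ⊛ y)[n] = Σ(m=0 to 3) x[m] · y[(n-m) mod 4]

Computing each output sample:
(x ⊛ y)[0] = 6
(x ⊛ y)[1] = 4
(x ⊛ y)[2] = -6
(x ⊛ y)[3] = 0

x ⊛ y = [6, 4, -6, 0]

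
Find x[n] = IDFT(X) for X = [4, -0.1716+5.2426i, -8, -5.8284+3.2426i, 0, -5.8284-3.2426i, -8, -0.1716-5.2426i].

x[n] = (1/8) Σ(k=0 to 7) X[k] · e^(2πikn/8)

Computing each x[n]:
x[0] = -3
x[1] = 0
x[2] = 2
x[3] = -2
x[4] = 0
x[5] = 1
x[6] = 3
x[7] = 3

x = [-3, 0, 2, -2, 0, 1, 3, 3]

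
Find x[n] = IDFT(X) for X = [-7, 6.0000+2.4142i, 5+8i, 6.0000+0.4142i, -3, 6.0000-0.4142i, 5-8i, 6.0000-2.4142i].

x[n] = (1/8) Σ(k=0 to 7) X[k] · e^(2πikn/8)

Computing each x[n]:
x[0] = 3
x[1] = -3
x[2] = -3
x[3] = 1
x[4] = -3
x[5] = -2
x[6] = -2
x[7] = 2

x = [3, -3, -3, 1, -3, -2, -2, 2]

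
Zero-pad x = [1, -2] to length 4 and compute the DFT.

Original 2-point DFT: [-1, 3]
Zero-padded 4-point DFT provides frequency interpolation.

DFT_4([x, 0, ...]) = [-1, 1+2i, 3, 1-2i]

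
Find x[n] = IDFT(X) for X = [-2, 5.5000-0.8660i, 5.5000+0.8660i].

x[n] = (1/3) Σ(k=0 to 2) X[k] · e^(2πikn/3)

Computing each x[n]:
x[0] = 3
x[1] = -2
x[2] = -3

x = [3, -2, -3]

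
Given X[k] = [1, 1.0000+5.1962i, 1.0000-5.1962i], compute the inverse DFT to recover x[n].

x[n] = (1/3) Σ(k=0 to 2) X[k] · e^(2πikn/3)

Computing each x[n]:
x[0] = 1
x[1] = -3
x[2] = 3

x = [1, -3, 3]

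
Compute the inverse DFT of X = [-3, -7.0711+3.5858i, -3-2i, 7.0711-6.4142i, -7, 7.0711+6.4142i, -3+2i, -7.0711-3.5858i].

x[n] = (1/8) Σ(k=0 to 7) X[k] · e^(2πikn/8)

Computing each x[n]:
x[0] = -2
x[1] = -1
x[2] = -3
x[3] = 3
x[4] = -2
x[5] = 3
x[6] = 2
x[7] = -3

x = [-2, -1, -3, 3, -2, 3, 2, -3]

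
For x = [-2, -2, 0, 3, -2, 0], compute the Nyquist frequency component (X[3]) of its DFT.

X[3] = Σ(n=0 to 5) x[n] · ω_6^(3n) where ω_6 = e^(-2πi/6)
= (-2)·ω_6^0 + (-2)·ω_6^3 + (0)·ω_6^6 + (3)·ω_6^9 + (-2)·ω_6^12 + (0)·ω_6^15

X[3] = -5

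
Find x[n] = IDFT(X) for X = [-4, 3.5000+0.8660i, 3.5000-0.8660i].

x[n] = (1/3) Σ(k=0 to 2) X[k] · e^(2πikn/3)

Computing each x[n]:
x[0] = 1
x[1] = -3
x[2] = -2

x = [1, -3, -2]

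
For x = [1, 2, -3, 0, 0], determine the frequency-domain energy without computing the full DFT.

Parseval: Σ|x[n]|² = (1/N)Σ|X[k]|², so Σ|X[k]|² = N·Σ|x[n]|² = 5·14.0000

Σ|X[k]|² = N·Σ|x[n]|² = 5·14.0000 = 70.0000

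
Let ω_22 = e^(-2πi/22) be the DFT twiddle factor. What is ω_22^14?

ω_22^14 = e^(-2πi·14/22)
= cos(-2π·14/22) + i·sin(-2π·14/22)
= cos(-28π/22) + i·sin(-28π/22)

ω_22^14 = cos(-28π/22) + i·sin(-28π/22) = -0.6549+0.7557i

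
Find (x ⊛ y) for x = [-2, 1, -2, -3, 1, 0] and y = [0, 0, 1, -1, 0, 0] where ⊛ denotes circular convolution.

(x ⊛ y)[n] = Σ(m=0 to 5) x[m] · y[(n-m) mod 6]

Computing each output sample:
(x ⊛ y)[0] = 4
(x ⊛ y)[1] = -1
(x ⊛ y)[2] = -2
(x ⊛ y)[3] = 3
(x ⊛ y)[4] = -3
(x ⊛ y)[5] = -1

x ⊛ y = [4, -1, -2, 3, -3, -1]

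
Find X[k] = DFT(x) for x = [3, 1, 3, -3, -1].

X[k] = Σ(n=0 to 4) x[n] · ω_5^(nk)
where ω_5 = e^(-2πi/5)

Computing each X[k]:
X[0] = 3
X[1] = 3.0000-5.4288i
X[2] = 3.0000+4.5308i
X[3] = 3.0000-4.5308i
X[4] = 3.0000+5.4288i

X = [3, 3.0000-5.4288i, 3.0000+4.5308i, 3.0000-4.5308i, 3.0000+5.4288i]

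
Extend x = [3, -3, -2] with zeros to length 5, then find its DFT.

Original 3-point DFT: [-2, 5.5000+0.8660i, 5.5000-0.8660i]
Zero-padded 5-point DFT provides frequency interpolation.

DFT_5([x, 0, ...]) = [-2, 3.6910+4.0287i, 4.8090-0.1388i, 4.8090+0.1388i, 3.6910-4.0287i]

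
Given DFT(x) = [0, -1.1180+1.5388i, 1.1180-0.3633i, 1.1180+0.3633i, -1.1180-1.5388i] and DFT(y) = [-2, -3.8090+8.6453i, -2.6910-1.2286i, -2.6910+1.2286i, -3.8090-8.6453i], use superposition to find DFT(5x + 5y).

By linearity: DFT(5x + 5y) = 5·DFT(x) + 5·DFT(y)
= 5·[0, -1.1180+1.5388i, 1.1180-0.3633i, 1.1180+0.3633i, -1.1180-1.5388i] + 5·[-2, -3.8090+8.6453i, -2.6910-1.2286i, -2.6910+1.2286i, -3.8090-8.6453i]

Computing element-wise:
Z[0] = 5·(0) + 5·(-2) = -10
Z[1] = 5·(-1.1180+1.5388i) + 5·(-3.8090+8.6453i) = -24.6350+50.9205i
Z[2] = 5·(1.1180-0.3633i) + 5·(-2.6910-1.2286i) = -7.8650-7.9595i
Z[3] = 5·(1.1180+0.3633i) + 5·(-2.6910+1.2286i) = -7.8650+7.9595i
Z[4] = 5·(-1.1180-1.5388i) + 5·(-3.8090-8.6453i) = -24.6350-50.9205i

DFT(5x + 5y) = 5·X + 5·Y = [-10, -24.6350+50.9205i, -7.8650-7.9595i, -7.8650+7.9595i, -24.6350-50.9205i]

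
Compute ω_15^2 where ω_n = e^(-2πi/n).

ω_15^2 = e^(-2πi·2/15)
= cos(-2π·2/15) + i·sin(-2π·2/15)
= cos(-4π/15) + i·sin(-4π/15)

ω_15^2 = cos(-4π/15) + i·sin(-4π/15) = 0.6691-0.7431i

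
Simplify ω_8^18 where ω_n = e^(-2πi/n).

Since ω_8^8 = 1, powers reduce modulo 8.
18 mod 8 = 2
So ω_8^18 = ω_8^2 = e^(-2πi·2/8)

ω_8^18 = ω_8^2 = -1i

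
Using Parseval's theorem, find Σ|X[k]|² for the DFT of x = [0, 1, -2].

Parseval: Σ|x[n]|² = (1/N)Σ|X[k]|², so Σ|X[k]|² = N·Σ|x[n]|² = 3·5.0000

Σ|X[k]|² = N·Σ|x[n]|² = 3·5.0000 = 15.0000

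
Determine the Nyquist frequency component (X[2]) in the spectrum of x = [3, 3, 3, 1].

X[2] = Σ(n=0 to 3) x[n] · ω_4^(2n) where ω_4 = e^(-2πi/4)
= (3)·ω_4^0 + (3)·ω_4^2 + (3)·ω_4^4 + (1)·ω_4^6

X[2] = 2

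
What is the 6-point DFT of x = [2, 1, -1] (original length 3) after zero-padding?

Original 3-point DFT: [2, 2.0000-1.7321i, 2.0000+1.7321i]
Zero-padded 6-point DFT provides frequency interpolation.

DFT_6([x, 0, ...]) = [2, 3, 2.0000-1.7321i, 0, 2.0000+1.7321i, 3]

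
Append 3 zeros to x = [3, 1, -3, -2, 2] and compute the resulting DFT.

Original 5-point DFT: [1, 7.9721+1.5388i, -0.9721-0.3633i, -0.9721+0.3633i, 7.9721-1.5388i]
Zero-padded 8-point DFT provides frequency interpolation.

DFT_8([x, 0, ...]) = [1, 3.1213+3.7071i, 8-3i, -1.1213-2.2929i, 3, -1.1213+2.2929i, 8+3i, 3.1213-3.7071i]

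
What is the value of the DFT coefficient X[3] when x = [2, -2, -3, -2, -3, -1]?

X[3] = Σ(n=0 to 5) x[n] · ω_6^(3n) where ω_6 = e^(-2πi/6)
= (2)·ω_6^0 + (-2)·ω_6^3 + (-3)·ω_6^6 + (-2)·ω_6^9 + (-3)·ω_6^12 + (-1)·ω_6^15

X[3] = 1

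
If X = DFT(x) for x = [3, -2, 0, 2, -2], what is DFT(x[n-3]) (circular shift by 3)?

Time shift by 3: X_shifted[k] = ω_5^(3k) · X[k]
Shifted x = [0, 2, -2, 3, -2]

DFT(x[n-3]) = [1, -0.8090-0.8653i, 0.3090-7.1064i, 0.3090+7.1064i, -0.8090+0.8653i]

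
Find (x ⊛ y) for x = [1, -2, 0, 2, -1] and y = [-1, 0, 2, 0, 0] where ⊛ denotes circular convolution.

(x ⊛ y)[n] = Σ(m=0 to 4) x[m] · y[(n-m) mod 5]

Computing each output sample:
(x ⊛ y)[0] = 3
(x ⊛ y)[1] = 0
(x ⊛ y)[2] = 2
(x ⊛ y)[3] = -6
(x ⊛ y)[4] = 1

x ⊛ y = [3, 0, 2, -6, 1]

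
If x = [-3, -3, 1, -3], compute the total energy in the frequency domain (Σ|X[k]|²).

Parseval: Σ|x[n]|² = (1/N)Σ|X[k]|², so Σ|X[k]|² = N·Σ|x[n]|² = 4·28.0000

Σ|X[k]|² = N·Σ|x[n]|² = 4·28.0000 = 112.0000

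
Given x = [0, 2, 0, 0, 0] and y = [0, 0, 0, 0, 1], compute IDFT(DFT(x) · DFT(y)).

(x ⊛ y)[n] = Σ(m=0 to 4) x[m] · y[(n-m) mod 5]

Computing each output sample:
(x ⊛ y)[0] = 2
(x ⊛ y)[1] = 0
(x ⊛ y)[2] = 0
(x ⊛ y)[3] = 0
(x ⊛ y)[4] = 0

x ⊛ y = [2, 0, 0, 0, 0]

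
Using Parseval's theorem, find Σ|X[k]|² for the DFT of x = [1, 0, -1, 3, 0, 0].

Parseval: Σ|x[n]|² = (1/N)Σ|X[k]|², so Σ|X[k]|² = N·Σ|x[n]|² = 6·11.0000

Σ|X[k]|² = N·Σ|x[n]|² = 6·11.0000 = 66.0000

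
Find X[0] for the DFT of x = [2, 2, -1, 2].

X[0] = Σ(n=0 to 3) x[n] · ω_4^0 = Σ x[n]
= (2) + (2) + (-1) + (2)

X[0] = 5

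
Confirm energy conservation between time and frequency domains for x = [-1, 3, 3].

Time domain:
Σ|x[n]|² = |-1|² + |3|² + |3|² = 19.0000

Frequency domain:
(1/3)Σ|X[k]|² = (1/3)(|5|² + |-4|² + |-4|²) = (1/3)·57.0000 = 19.0000

Both sides agree, confirming Parseval's theorem.

Σ|x[n]|² = (1/N)Σ|X[k]|² = 19.0000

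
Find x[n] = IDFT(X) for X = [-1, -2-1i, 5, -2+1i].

x[n] = (1/4) Σ(k=0 to 3) X[k] · e^(2πikn/4)

Computing each x[n]:
x[0] = 0
x[1] = -1
x[2] = 2
x[3] = -2

x = [0, -1, 2, -2]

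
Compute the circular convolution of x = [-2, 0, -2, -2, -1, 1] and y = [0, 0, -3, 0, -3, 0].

(x ⊛ y)[n] = Σ(m=0 to 5) x[m] · y[(n-m) mod 6]

Computing each output sample:
(x ⊛ y)[0] = 9
(x ⊛ y)[1] = 3
(x ⊛ y)[2] = 9
(x ⊛ y)[3] = -3
(x ⊛ y)[4] = 12
(x ⊛ y)[5] = 6

x ⊛ y = [9, 3, 9, -3, 12, 6]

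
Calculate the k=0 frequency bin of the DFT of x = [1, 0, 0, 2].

X[0] = Σ(n=0 to 3) x[n] · ω_4^0 = Σ x[n]
= (1) + (0) + (0) + (2)

X[0] = 3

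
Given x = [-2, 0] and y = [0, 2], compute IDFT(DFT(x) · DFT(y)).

(x ⊛ y)[n] = Σ(m=0 to 1) x[m] · y[(n-m) mod 2]

Computing each output sample:
(x ⊛ y)[0] = 0
(x ⊛ y)[1] = -4

x ⊛ y = [0, -4]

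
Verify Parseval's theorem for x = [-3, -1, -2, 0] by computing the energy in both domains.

Time domain:
Σ|x[n]|² = |-3|² + |-1|² + |-2|² + |0|² = 14.0000

Frequency domain:
(1/4)Σ|X[k]|² = (1/4)(|-6|² + |-1+1i|² + |-4|² + |-1-1i|²) = (1/4)·56.0000 = 14.0000

Both sides agree, confirming Parseval's theorem.

Σ|x[n]|² = (1/N)Σ|X[k]|² = 14.0000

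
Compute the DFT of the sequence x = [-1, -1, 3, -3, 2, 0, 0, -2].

X[k] = Σ(n=0 to 7) x[n] · ω_8^(nk)
where ω_8 = e^(-2πi/8)

Computing each X[k]:
X[0] = -2
X[1] = -3.0000-1.5858i
X[2] = -2-4i
X[3] = -3.0000+4.4142i
X[4] = 10
X[5] = -3.0000-4.4142i
X[6] = -2+4i
X[7] = -3.0000+1.5858i

X = [-2, -3.0000-1.5858i, -2-4i, -3.0000+4.4142i, 10, -3.0000-4.4142i, -2+4i, -3.0000+1.5858i]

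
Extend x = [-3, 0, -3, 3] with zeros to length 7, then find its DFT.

Original 4-point DFT: [-3, 3i, -9, -3i]
Zero-padded 7-point DFT provides frequency interpolation.

DFT_7([x, 0, ...]) = [-3, -5.0353+1.6231i, 1.5734+1.0438i, -5.5380-5.2703i, -5.5380+5.2703i, 1.5734-1.0438i, -5.0353-1.6231i]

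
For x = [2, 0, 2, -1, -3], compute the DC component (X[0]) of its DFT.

X[0] = Σ(n=0 to 4) x[n] · ω_5^0 = Σ x[n]
= (2) + (0) + (2) + (-1) + (-3)

X[0] = 0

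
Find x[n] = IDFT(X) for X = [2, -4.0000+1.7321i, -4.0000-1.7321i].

x[n] = (1/3) Σ(k=0 to 2) X[k] · e^(2πikn/3)

Computing each x[n]:
x[0] = -2
x[1] = 1
x[2] = 3

x = [-2, 1, 3]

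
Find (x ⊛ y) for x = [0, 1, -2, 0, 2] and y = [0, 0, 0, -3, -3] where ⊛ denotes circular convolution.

(x ⊛ y)[n] = Σ(m=0 to 4) x[m] · y[(n-m) mod 5]

Computing each output sample:
(x ⊛ y)[0] = 3
(x ⊛ y)[1] = 6
(x ⊛ y)[2] = -6
(x ⊛ y)[3] = -6
(x ⊛ y)[4] = -3

x ⊛ y = [3, 6, -6, -6, -3]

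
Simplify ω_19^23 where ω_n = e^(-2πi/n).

Since ω_19^19 = 1, powers reduce modulo 19.
23 mod 19 = 4
So ω_19^23 = ω_19^4 = e^(-2πi·4/19)

ω_19^23 = ω_19^4 = 0.2455-0.9694i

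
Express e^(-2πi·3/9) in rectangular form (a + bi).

ω_9^3 = e^(-2πi·3/9)
= cos(-2π·3/9) + i·sin(-2π·3/9)
= cos(-6π/9) + i·sin(-6π/9)

ω_9^3 = cos(-6π/9) + i·sin(-6π/9) = -0.5000-0.8660i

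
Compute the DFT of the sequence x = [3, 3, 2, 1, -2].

X[k] = Σ(n=0 to 4) x[n] · ω_5^(nk)
where ω_5 = e^(-2πi/5)

Computing each X[k]:
X[0] = 7
X[1] = 0.8820-5.3431i
X[2] = 3.1180-1.9879i
X[3] = 3.1180+1.9879i
X[4] = 0.8820+5.3431i

X = [7, 0.8820-5.3431i, 3.1180-1.9879i, 3.1180+1.9879i, 0.8820+5.3431i]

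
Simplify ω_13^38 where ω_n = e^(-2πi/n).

Since ω_13^13 = 1, powers reduce modulo 13.
38 mod 13 = 12
So ω_13^38 = ω_13^12 = e^(-2πi·12/13)

ω_13^38 = ω_13^12 = 0.8855+0.4647i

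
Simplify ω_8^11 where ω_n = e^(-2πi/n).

Since ω_8^8 = 1, powers reduce modulo 8.
11 mod 8 = 3
So ω_8^11 = ω_8^3 = e^(-2πi·3/8)

ω_8^11 = ω_8^3 = -0.7071-0.7071i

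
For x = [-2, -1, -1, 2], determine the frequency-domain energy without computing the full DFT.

Parseval: Σ|x[n]|² = (1/N)Σ|X[k]|², so Σ|X[k]|² = N·Σ|x[n]|² = 4·10.0000

Σ|X[k]|² = N·Σ|x[n]|² = 4·10.0000 = 40.0000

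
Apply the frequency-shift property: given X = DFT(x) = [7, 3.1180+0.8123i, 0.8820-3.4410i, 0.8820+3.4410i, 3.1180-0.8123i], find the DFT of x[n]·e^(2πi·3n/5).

Modulation property: DFT(ω_5^(-3n)·x[n]) = X[(k-3) mod 5], so circularly shift X by 3 positions.

X[k-3] = [0.8820-3.4410i, 0.8820+3.4410i, 3.1180-0.8123i, 7, 3.1180+0.8123i]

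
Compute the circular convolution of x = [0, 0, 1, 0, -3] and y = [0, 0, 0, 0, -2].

(x ⊛ y)[n] = Σ(m=0 to 4) x[m] · y[(n-m) mod 5]

Computing each output sample:
(x ⊛ y)[0] = 0
(x ⊛ y)[1] = -2
(x ⊛ y)[2] = 0
(x ⊛ y)[3] = 6
(x ⊛ y)[4] = 0

x ⊛ y = [0, -2, 0, 6, 0]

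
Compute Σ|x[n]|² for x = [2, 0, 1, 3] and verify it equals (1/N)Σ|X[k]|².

Time domain:
Σ|x[n]|² = |2|² + |0|² + |1|² + |3|² = 14.0000

Frequency domain:
(1/4)Σ|X[k]|² = (1/4)(|6|² + |1+3i|² + |0|² + |1-3i|²) = (1/4)·56.0000 = 14.0000

Both sides agree, confirming Parseval's theorem.

Σ|x[n]|² = (1/N)Σ|X[k]|² = 14.0000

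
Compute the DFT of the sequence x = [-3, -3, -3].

X[k] = Σ(n=0 to 2) x[n] · ω_3^(nk)
where ω_3 = e^(-2πi/3)

Computing each X[k]:
X[0] = -9
X[1] = 0
X[2] = 0

X = [-9, 0, 0]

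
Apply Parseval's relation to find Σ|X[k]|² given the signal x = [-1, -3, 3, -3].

Parseval: Σ|x[n]|² = (1/N)Σ|X[k]|², so Σ|X[k]|² = N·Σ|x[n]|² = 4·28.0000

Σ|X[k]|² = N·Σ|x[n]|² = 4·28.0000 = 112.0000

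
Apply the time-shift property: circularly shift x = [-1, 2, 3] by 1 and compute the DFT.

Time shift by 1: X_shifted[k] = ω_3^(1k) · X[k]
Shifted x = [3, -1, 2]

DFT(x[n-1]) = [4, 2.5000+2.5981i, 2.5000-2.5981i]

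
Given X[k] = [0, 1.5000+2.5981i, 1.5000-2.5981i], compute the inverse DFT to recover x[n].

x[n] = (1/3) Σ(k=0 to 2) X[k] · e^(2πikn/3)

Computing each x[n]:
x[0] = 1
x[1] = -2
x[2] = 1

x = [1, -2, 1]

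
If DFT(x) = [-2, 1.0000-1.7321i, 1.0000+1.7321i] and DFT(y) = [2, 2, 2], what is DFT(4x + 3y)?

By linearity: DFT(4x + 3y) = 4·DFT(x) + 3·DFT(y)
= 4·[-2, 1.0000-1.7321i, 1.0000+1.7321i] + 3·[2, 2, 2]

Computing element-wise:
Z[0] = 4·(-2) + 3·(2) = -2
Z[1] = 4·(1.0000-1.7321i) + 3·(2) = 10.0000-6.9284i
Z[2] = 4·(1.0000+1.7321i) + 3·(2) = 10.0000+6.9284i

DFT(4x + 3y) = 4·X + 3·Y = [-2, 10.0000-6.9284i, 10.0000+6.9284i]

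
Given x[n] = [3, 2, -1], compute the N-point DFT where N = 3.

X[k] = Σ(n=0 to 2) x[n] · ω_3^(nk)
where ω_3 = e^(-2πi/3)

Computing each X[k]:
X[0] = 4
X[1] = 2.5000-2.5981i
X[2] = 2.5000+2.5981i

X = [4, 2.5000-2.5981i, 2.5000+2.5981i]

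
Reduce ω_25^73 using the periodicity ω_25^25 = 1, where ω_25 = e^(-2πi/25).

Since ω_25^25 = 1, powers reduce modulo 25.
73 mod 25 = 23
So ω_25^73 = ω_25^23 = e^(-2πi·23/25)

ω_25^73 = ω_25^23 = 0.8763+0.4818i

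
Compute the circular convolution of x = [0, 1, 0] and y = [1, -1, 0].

(x ⊛ y)[n] = Σ(m=0 to 2) x[m] · y[(n-m) mod 3]

Computing each output sample:
(x ⊛ y)[0] = 0
(x ⊛ y)[1] = 1
(x ⊛ y)[2] = -1

x ⊛ y = [0, 1, -1]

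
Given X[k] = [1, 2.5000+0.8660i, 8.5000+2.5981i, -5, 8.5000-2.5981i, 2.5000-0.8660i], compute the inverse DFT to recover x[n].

x[n] = (1/6) Σ(k=0 to 5) X[k] · e^(2πikn/6)

Computing each x[n]:
x[0] = 3
x[1] = -1
x[2] = -2
x[3] = 3
x[4] = -3
x[5] = 1

x = [3, -1, -2, 3, -3, 1]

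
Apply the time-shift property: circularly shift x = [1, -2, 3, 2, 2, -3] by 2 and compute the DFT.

Time shift by 2: X_shifted[k] = ω_6^(2k) · X[k]
Shifted x = [2, -3, 1, -2, 3, 2]

DFT(x[n-2]) = [3, 1.5000+6.0622i, -1.5000+2.5981i, 9, -1.5000-2.5981i, 1.5000-6.0622i]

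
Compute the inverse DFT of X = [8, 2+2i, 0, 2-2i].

x[n] = (1/4) Σ(k=0 to 3) X[k] · e^(2πikn/4)

Computing each x[n]:
x[0] = 3
x[1] = 1
x[2] = 1
x[3] = 3

x = [3, 1, 1, 3]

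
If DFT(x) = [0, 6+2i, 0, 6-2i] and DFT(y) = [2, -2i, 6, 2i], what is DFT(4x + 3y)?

By linearity: DFT(4x + 3y) = 4·DFT(x) + 3·DFT(y)
= 4·[0, 6+2i, 0, 6-2i] + 3·[2, -2i, 6, 2i]

Computing element-wise:
Z[0] = 4·(0) + 3·(2) = 6
Z[1] = 4·(6+2i) + 3·(-2i) = 24+2i
Z[2] = 4·(0) + 3·(6) = 18
Z[3] = 4·(6-2i) + 3·(2i) = 24-2i

DFT(4x + 3y) = 4·X + 3·Y = [6, 24+2i, 18, 24-2i]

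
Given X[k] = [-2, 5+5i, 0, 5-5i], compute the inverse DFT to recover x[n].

x[n] = (1/4) Σ(k=0 to 3) X[k] · e^(2πikn/4)

Computing each x[n]:
x[0] = 2
x[1] = -3
x[2] = -3
x[3] = 2

x = [2, -3, -3, 2]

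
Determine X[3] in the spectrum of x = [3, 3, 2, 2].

X[3] = Σ(n=0 to 3) x[n] · ω_4^(3n) where ω_4 = e^(-2πi/4)
= (3)·ω_4^0 + (3)·ω_4^3 + (2)·ω_4^6 + (2)·ω_4^9

X[3] = 1+1i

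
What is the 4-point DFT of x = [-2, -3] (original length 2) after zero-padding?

Original 2-point DFT: [-5, 1]
Zero-padded 4-point DFT provides frequency interpolation.

DFT_4([x, 0, ...]) = [-5, -2+3i, 1, -2-3i]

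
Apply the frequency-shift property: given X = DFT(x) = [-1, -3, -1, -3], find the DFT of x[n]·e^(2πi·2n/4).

Modulation property: DFT(ω_4^(-2n)·x[n]) = X[(k-2) mod 4], so circularly shift X by 2 positions.

X[k-2] = [-1, -3, -1, -3]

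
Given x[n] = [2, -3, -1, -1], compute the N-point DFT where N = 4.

X[k] = Σ(n=0 to 3) x[n] · ω_4^(nk)
where ω_4 = e^(-2πi/4)

Computing each X[k]:
X[0] = -3
X[1] = 3+2i
X[2] = 5
X[3] = 3-2i

X = [-3, 3+2i, 5, 3-2i]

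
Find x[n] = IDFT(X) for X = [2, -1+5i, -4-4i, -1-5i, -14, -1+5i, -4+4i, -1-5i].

x[n] = (1/8) Σ(k=0 to 7) X[k] · e^(2πikn/8)

Computing each x[n]:
x[0] = -3
x[1] = 3
x[2] = -3
x[3] = 1
x[4] = -2
x[5] = 3
x[6] = 2
x[7] = 1

x = [-3, 3, -3, 1, -2, 3, 2, 1]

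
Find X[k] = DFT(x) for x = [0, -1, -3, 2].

X[k] = Σ(n=0 to 3) x[n] · ω_4^(nk)
where ω_4 = e^(-2πi/4)

Computing each X[k]:
X[0] = -2
X[1] = 3+3i
X[2] = -4
X[3] = 3-3i

X = [-2, 3+3i, -4, 3-3i]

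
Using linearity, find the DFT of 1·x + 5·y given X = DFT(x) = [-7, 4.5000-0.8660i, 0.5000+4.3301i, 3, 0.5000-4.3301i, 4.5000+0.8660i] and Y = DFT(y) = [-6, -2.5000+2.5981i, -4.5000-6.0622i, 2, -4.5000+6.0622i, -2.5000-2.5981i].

By linearity: DFT(1x + 5y) = 1·DFT(x) + 5·DFT(y)
= 1·[-7, 4.5000-0.8660i, 0.5000+4.3301i, 3, 0.5000-4.3301i, 4.5000+0.8660i] + 5·[-6, -2.5000+2.5981i, -4.5000-6.0622i, 2, -4.5000+6.0622i, -2.5000-2.5981i]

Computing element-wise:
Z[0] = 1·(-7) + 5·(-6) = -37
Z[1] = 1·(4.5000-0.8660i) + 5·(-2.5000+2.5981i) = -8.0000+12.1245i
Z[2] = 1·(0.5000+4.3301i) + 5·(-4.5000-6.0622i) = -22.0000-25.9809i
Z[3] = 1·(3) + 5·(2) = 13
Z[4] = 1·(0.5000-4.3301i) + 5·(-4.5000+6.0622i) = -22.0000+25.9809i
Z[5] = 1·(4.5000+0.8660i) + 5·(-2.5000-2.5981i) = -8.0000-12.1245i

DFT(1x + 5y) = 1·X + 5·Y = [-37, -8.0000+12.1245i, -22.0000-25.9809i, 13, -22.0000+25.9809i, -8.0000-12.1245i]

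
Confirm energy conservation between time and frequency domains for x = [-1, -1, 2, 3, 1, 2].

Time domain:
Σ|x[n]|² = |-1|² + |-1|² + |2|² + |3|² + |1|² + |2|² = 20.0000

Frequency domain:
(1/6)Σ|X[k]|² = (1/6)(|6|² + |-5.0000+1.7321i|² + |3.4641i|² + |-2|² + |-3.4641i|² + |-5.0000-1.7321i|²) = (1/6)·120.0000 = 20.0000

Both sides agree, confirming Parseval's theorem.

Σ|x[n]|² = (1/N)Σ|X[k]|² = 20.0000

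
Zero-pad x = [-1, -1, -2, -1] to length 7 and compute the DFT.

Original 4-point DFT: [-5, 1, -1, 1]
Zero-padded 7-point DFT provides frequency interpolation.

DFT_7([x, 0, ...]) = [-5, -0.2775+3.1656i, 0.4010-0.6747i, -1.1235-0.1549i, -1.1235+0.1549i, 0.4010+0.6747i, -0.2775-3.1656i]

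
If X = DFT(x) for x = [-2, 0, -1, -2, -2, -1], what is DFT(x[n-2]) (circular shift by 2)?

Time shift by 2: X_shifted[k] = ω_6^(2k) · X[k]
Shifted x = [-2, -1, -2, 0, -1, -2]

DFT(x[n-2]) = [-8, -2, 1.0000-1.7321i, -2, 1.0000+1.7321i, -2]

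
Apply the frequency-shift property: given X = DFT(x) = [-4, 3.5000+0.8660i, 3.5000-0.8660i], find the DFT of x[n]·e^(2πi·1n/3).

Modulation property: DFT(ω_3^(-1n)·x[n]) = X[(k-1) mod 3], so circularly shift X by 1 positions.

X[k-1] = [3.5000-0.8660i, -4, 3.5000+0.8660i]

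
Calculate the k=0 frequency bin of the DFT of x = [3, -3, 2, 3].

X[0] = Σ(n=0 to 3) x[n] · ω_4^0 = Σ x[n]
= (3) + (-3) + (2) + (3)

X[0] = 5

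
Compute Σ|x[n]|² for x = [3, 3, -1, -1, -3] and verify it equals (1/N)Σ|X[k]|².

Time domain:
Σ|x[n]|² = |3|² + |3|² + |-1|² + |-1|² + |-3|² = 29.0000

Frequency domain:
(1/5)Σ|X[k]|² = (1/5)(|1|² + |4.6180-5.7063i|² + |2.3820-3.5267i|² + |2.3820+3.5267i|² + |4.6180+5.7063i|²) = (1/5)·145.0000 = 29.0000

Both sides agree, confirming Parseval's theorem.

Σ|x[n]|² = (1/N)Σ|X[k]|² = 29.0000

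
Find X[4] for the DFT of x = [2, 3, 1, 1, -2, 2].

X[4] = Σ(n=0 to 5) x[n] · ω_6^(4n) where ω_6 = e^(-2πi/6)
= (2)·ω_6^0 + (3)·ω_6^4 + (1)·ω_6^8 + (1)·ω_6^12 + (-2)·ω_6^16 + (2)·ω_6^20

X[4] = 1.0000-1.7321i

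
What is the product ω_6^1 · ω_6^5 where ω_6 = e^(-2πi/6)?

The primitive 6th roots of unity are ω_6^k for k coprime to 6: k ∈ {1, 5}
Their product equals the constant term of the cyclotomic polynomial Φ_6(x) up to sign.
For n ≥ 3, the product of all primitive nth roots of unity is 1. (For n=1 it is 1; for n=2 it is -1.)

1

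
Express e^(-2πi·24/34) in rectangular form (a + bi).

ω_34^24 = e^(-2πi·24/34)
= cos(-2π·24/34) + i·sin(-2π·24/34)
= cos(-48π/34) + i·sin(-48π/34)

ω_34^24 = cos(-48π/34) + i·sin(-48π/34) = -0.2737+0.9618i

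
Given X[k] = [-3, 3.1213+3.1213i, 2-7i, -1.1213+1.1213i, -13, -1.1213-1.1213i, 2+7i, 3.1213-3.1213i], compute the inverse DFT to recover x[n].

x[n] = (1/8) Σ(k=0 to 7) X[k] · e^(2πikn/8)

Computing each x[n]:
x[0] = -1
x[1] = 3
x[2] = -3
x[3] = -2
x[4] = -2
x[5] = 3
x[6] = -2
x[7] = 1

x = [-1, 3, -3, -2, -2, 3, -2, 1]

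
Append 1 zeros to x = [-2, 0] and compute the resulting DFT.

Original 2-point DFT: [-2, -2]
Zero-padded 3-point DFT provides frequency interpolation.

DFT_3([x, 0, ...]) = [-2, -2, -2]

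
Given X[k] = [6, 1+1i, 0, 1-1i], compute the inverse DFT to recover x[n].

x[n] = (1/4) Σ(k=0 to 3) X[k] · e^(2πikn/4)

Computing each x[n]:
x[0] = 2
x[1] = 1
x[2] = 1
x[3] = 2

x = [2, 1, 1, 2]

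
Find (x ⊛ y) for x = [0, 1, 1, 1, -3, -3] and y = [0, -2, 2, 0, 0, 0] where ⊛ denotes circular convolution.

(x ⊛ y)[n] = Σ(m=0 to 5) x[m] · y[(n-m) mod 6]

Computing each output sample:
(x ⊛ y)[0] = 0
(x ⊛ y)[1] = -6
(x ⊛ y)[2] = -2
(x ⊛ y)[3] = 0
(x ⊛ y)[4] = 0
(x ⊛ y)[5] = 8

x ⊛ y = [0, -6, -2, 0, 0, 8]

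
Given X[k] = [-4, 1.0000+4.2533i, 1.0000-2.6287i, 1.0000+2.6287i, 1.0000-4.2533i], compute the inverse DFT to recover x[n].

x[n] = (1/5) Σ(k=0 to 4) X[k] · e^(2πikn/5)

Computing each x[n]:
x[0] = 0
x[1] = -2
x[2] = -3
x[3] = 1
x[4] = 0

x = [0, -2, -3, 1, 0]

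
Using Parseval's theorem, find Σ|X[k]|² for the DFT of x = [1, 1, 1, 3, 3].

Parseval: Σ|x[n]|² = (1/N)Σ|X[k]|², so Σ|X[k]|² = N·Σ|x[n]|² = 5·21.0000

Σ|X[k]|² = N·Σ|x[n]|² = 5·21.0000 = 105.0000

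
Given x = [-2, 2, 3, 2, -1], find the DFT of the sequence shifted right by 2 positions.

Time shift by 2: X_shifted[k] = ω_5^(2k) · X[k]
Shifted x = [2, -1, -2, 2, 3]

DFT(x[n-2]) = [4, 2.6180+6.1554i, 0.3820-1.4531i, 0.3820+1.4531i, 2.6180-6.1554i]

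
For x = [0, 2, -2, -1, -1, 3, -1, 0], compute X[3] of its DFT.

X[3] = Σ(n=0 to 7) x[n] · ω_8^(3n) where ω_8 = e^(-2πi/8)
= (0)·ω_8^0 + (2)·ω_8^3 + (-2)·ω_8^6 + (-1)·ω_8^9 + (-1)·ω_8^12 + (3)·ω_8^15 + (-1)·ω_8^18 + (0)·ω_8^21

X[3] = 1.0000+0.4142i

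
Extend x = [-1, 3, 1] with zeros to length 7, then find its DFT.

Original 3-point DFT: [3, -3.0000-1.7321i, -3.0000+1.7321i]
Zero-padded 7-point DFT provides frequency interpolation.

DFT_7([x, 0, ...]) = [3, 0.6479-3.3204i, -2.5685-2.4909i, -3.0794-0.5198i, -3.0794+0.5198i, -2.5685+2.4909i, 0.6479+3.3204i]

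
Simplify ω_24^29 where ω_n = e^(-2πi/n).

Since ω_24^24 = 1, powers reduce modulo 24.
29 mod 24 = 5
So ω_24^29 = ω_24^5 = e^(-2πi·5/24)

ω_24^29 = ω_24^5 = 0.2588-0.9659i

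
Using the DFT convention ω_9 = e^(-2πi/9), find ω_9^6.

ω_9^6 = e^(-2πi·6/9)
= cos(-2π·6/9) + i·sin(-2π·6/9)
= cos(-12π/9) + i·sin(-12π/9)

ω_9^6 = cos(-12π/9) + i·sin(-12π/9) = -0.5000+0.8660i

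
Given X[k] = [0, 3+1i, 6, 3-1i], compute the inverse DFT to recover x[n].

x[n] = (1/4) Σ(k=0 to 3) X[k] · e^(2πikn/4)

Computing each x[n]:
x[0] = 3
x[1] = -2
x[2] = 0
x[3] = -1

x = [3, -2, 0, -1]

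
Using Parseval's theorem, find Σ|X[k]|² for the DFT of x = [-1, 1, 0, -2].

Parseval: Σ|x[n]|² = (1/N)Σ|X[k]|², so Σ|X[k]|² = N·Σ|x[n]|² = 4·6.0000

Σ|X[k]|² = N·Σ|x[n]|² = 4·6.0000 = 24.0000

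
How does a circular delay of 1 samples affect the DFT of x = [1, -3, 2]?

Time shift by 1: X_shifted[k] = ω_3^(1k) · X[k]
Shifted x = [2, 1, -3]

DFT(x[n-1]) = [0, 3.0000-3.4641i, 3.0000+3.4641i]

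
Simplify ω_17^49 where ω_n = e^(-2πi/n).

Since ω_17^17 = 1, powers reduce modulo 17.
49 mod 17 = 15
So ω_17^49 = ω_17^15 = e^(-2πi·15/17)

ω_17^49 = ω_17^15 = 0.7390+0.6737i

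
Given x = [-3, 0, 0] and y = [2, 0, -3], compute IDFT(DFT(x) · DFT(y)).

(x ⊛ y)[n] = Σ(m=0 to 2) x[m] · y[(n-m) mod 3]

Computing each output sample:
(x ⊛ y)[0] = -6
(x ⊛ y)[1] = 0
(x ⊛ y)[2] = 9

x ⊛ y = [-6, 0, 9]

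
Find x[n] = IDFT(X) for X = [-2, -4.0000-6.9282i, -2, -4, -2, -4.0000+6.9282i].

x[n] = (1/6) Σ(k=0 to 5) X[k] · e^(2πikn/6)

Computing each x[n]:
x[0] = -3
x[1] = 2
x[2] = 2
x[3] = 1
x[4] = -2
x[5] = -2

x = [-3, 2, 2, 1, -2, -2]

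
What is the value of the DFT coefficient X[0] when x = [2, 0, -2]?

X[0] = Σ(n=0 to 2) x[n] · ω_3^0 = Σ x[n]
= (2) + (0) + (-2)

X[0] = 0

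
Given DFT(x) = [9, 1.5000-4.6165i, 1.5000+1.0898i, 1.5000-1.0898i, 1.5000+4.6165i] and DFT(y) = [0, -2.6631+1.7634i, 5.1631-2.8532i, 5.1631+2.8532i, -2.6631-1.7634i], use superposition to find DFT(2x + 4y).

By linearity: DFT(2x + 4y) = 2·DFT(x) + 4·DFT(y)
= 2·[9, 1.5000-4.6165i, 1.5000+1.0898i, 1.5000-1.0898i, 1.5000+4.6165i] + 4·[0, -2.6631+1.7634i, 5.1631-2.8532i, 5.1631+2.8532i, -2.6631-1.7634i]

Computing element-wise:
Z[0] = 2·(9) + 4·(0) = 18
Z[1] = 2·(1.5000-4.6165i) + 4·(-2.6631+1.7634i) = -7.6524-2.1794i
Z[2] = 2·(1.5000+1.0898i) + 4·(5.1631-2.8532i) = 23.6524-9.2332i
Z[3] = 2·(1.5000-1.0898i) + 4·(5.1631+2.8532i) = 23.6524+9.2332i
Z[4] = 2·(1.5000+4.6165i) + 4·(-2.6631-1.7634i) = -7.6524+2.1794i

DFT(2x + 4y) = 2·X + 4·Y = [18, -7.6524-2.1794i, 23.6524-9.2332i, 23.6524+9.2332i, -7.6524+2.1794i]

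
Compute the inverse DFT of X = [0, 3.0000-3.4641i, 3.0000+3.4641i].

x[n] = (1/3) Σ(k=0 to 2) X[k] · e^(2πikn/3)

Computing each x[n]:
x[0] = 2
x[1] = 1
x[2] = -3

x = [2, 1, -3]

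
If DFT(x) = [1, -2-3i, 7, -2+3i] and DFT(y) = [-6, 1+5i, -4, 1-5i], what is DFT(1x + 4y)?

By linearity: DFT(1x + 4y) = 1·DFT(x) + 4·DFT(y)
= 1·[1, -2-3i, 7, -2+3i] + 4·[-6, 1+5i, -4, 1-5i]

Computing element-wise:
Z[0] = 1·(1) + 4·(-6) = -23
Z[1] = 1·(-2-3i) + 4·(1+5i) = 2+17i
Z[2] = 1·(7) + 4·(-4) = -9
Z[3] = 1·(-2+3i) + 4·(1-5i) = 2-17i

DFT(1x + 4y) = 1·X + 4·Y = [-23, 2+17i, -9, 2-17i]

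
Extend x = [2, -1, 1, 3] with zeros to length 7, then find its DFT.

Original 4-point DFT: [5, 1+4i, 1, 1-4i]
Zero-padded 7-point DFT provides frequency interpolation.

DFT_7([x, 0, ...]) = [5, -1.5489-1.4947i, 3.1920+3.7543i, 2.8569-1.7091i, 2.8569+1.7091i, 3.1920-3.7543i, -1.5489+1.4947i]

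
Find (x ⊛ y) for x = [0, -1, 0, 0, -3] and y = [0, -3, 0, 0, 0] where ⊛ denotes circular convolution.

(x ⊛ y)[n] = Σ(m=0 to 4) x[m] · y[(n-m) mod 5]

Computing each output sample:
(x ⊛ y)[0] = 9
(x ⊛ y)[1] = 0
(x ⊛ y)[2] = 3
(x ⊛ y)[3] = 0
(x ⊛ y)[4] = 0

x ⊛ y = [9, 0, 3, 0, 0]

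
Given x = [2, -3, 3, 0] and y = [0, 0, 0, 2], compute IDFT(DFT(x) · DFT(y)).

(x ⊛ y)[n] = Σ(m=0 to 3) x[m] · y[(n-m) mod 4]

Computing each output sample:
(x ⊛ y)[0] = -6
(x ⊛ y)[1] = 6
(x ⊛ y)[2] = 0
(x ⊛ y)[3] = 4

x ⊛ y = [-6, 6, 0, 4]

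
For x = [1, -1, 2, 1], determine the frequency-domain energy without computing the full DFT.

Parseval: Σ|x[n]|² = (1/N)Σ|X[k]|², so Σ|X[k]|² = N·Σ|x[n]|² = 4·7.0000

Σ|X[k]|² = N·Σ|x[n]|² = 4·7.0000 = 28.0000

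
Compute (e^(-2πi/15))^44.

Since ω_15^15 = 1, powers reduce modulo 15.
44 mod 15 = 14
So ω_15^44 = ω_15^14 = e^(-2πi·14/15)

ω_15^44 = ω_15^14 = 0.9135+0.4067i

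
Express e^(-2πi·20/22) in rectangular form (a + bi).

ω_22^20 = e^(-2πi·20/22)
= cos(-2π·20/22) + i·sin(-2π·20/22)
= cos(-40π/22) + i·sin(-40π/22)

ω_22^20 = cos(-40π/22) + i·sin(-40π/22) = 0.8413+0.5406i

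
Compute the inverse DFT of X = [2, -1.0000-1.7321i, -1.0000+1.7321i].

x[n] = (1/3) Σ(k=0 to 2) X[k] · e^(2πikn/3)

Computing each x[n]:
x[0] = 0
x[1] = 2
x[2] = 0

x = [0, 2, 0]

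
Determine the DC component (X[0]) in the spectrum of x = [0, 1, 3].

X[0] = Σ(n=0 to 2) x[n] · ω_3^0 = Σ x[n]
= (0) + (1) + (3)

X[0] = 4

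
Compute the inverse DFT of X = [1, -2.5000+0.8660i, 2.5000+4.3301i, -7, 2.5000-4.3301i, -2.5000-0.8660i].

x[n] = (1/6) Σ(k=0 to 5) X[k] · e^(2πikn/6)

Computing each x[n]:
x[0] = -1
x[1] = -1
x[2] = 0
x[3] = 3
x[4] = -2
x[5] = 2

x = [-1, -1, 0, 3, -2, 2]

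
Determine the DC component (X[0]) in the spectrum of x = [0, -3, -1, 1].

X[0] = Σ(n=0 to 3) x[n] · ω_4^0 = Σ x[n]
= (0) + (-3) + (-1) + (1)

X[0] = -3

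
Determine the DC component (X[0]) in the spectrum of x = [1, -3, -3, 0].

X[0] = Σ(n=0 to 3) x[n] · ω_4^0 = Σ x[n]
= (1) + (-3) + (-3) + (0)

X[0] = -5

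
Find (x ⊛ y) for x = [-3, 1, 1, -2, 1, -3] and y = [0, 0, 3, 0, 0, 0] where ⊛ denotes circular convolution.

(x ⊛ y)[n] = Σ(m=0 to 5) x[m] · y[(n-m) mod 6]

Computing each output sample:
(x ⊛ y)[0] = 3
(x ⊛ y)[1] = -9
(x ⊛ y)[2] = -9
(x ⊛ y)[3] = 3
(x ⊛ y)[4] = 3
(x ⊛ y)[5] = -6

x ⊛ y = [3, -9, -9, 3, 3, -6]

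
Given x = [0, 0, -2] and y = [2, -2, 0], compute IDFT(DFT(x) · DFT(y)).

(x ⊛ y)[n] = Σ(m=0 to 2) x[m] · y[(n-m) mod 3]

Computing each output sample:
(x ⊛ y)[0] = 4
(x ⊛ y)[1] = 0
(x ⊛ y)[2] = -4

x ⊛ y = [4, 0, -4]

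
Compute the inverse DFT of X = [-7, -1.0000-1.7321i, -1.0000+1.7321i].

x[n] = (1/3) Σ(k=0 to 2) X[k] · e^(2πikn/3)

Computing each x[n]:
x[0] = -3
x[1] = -1
x[2] = -3

x = [-3, -1, -3]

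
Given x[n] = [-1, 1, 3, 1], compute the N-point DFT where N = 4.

X[k] = Σ(n=0 to 3) x[n] · ω_4^(nk)
where ω_4 = e^(-2πi/4)

Computing each X[k]:
X[0] = 4
X[1] = -4
X[2] = 0
X[3] = -4

X = [4, -4, 0, -4]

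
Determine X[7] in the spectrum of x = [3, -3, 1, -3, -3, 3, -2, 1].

X[7] = Σ(n=0 to 7) x[n] · ω_8^(7n) where ω_8 = e^(-2πi/8)
= (3)·ω_8^0 + (-3)·ω_8^7 + (1)·ω_8^14 + (-3)·ω_8^21 + (-3)·ω_8^28 + (3)·ω_8^35 + (-2)·ω_8^42 + (1)·ω_8^49

X[7] = 4.5858-4.0711i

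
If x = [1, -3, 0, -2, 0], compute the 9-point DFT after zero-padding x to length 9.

Original 5-point DFT: [-4, 1.6910+1.6776i, 2.8090+3.6655i, 2.8090-3.6655i, 1.6910-1.6776i]
Zero-padded 9-point DFT provides frequency interpolation.

DFT_9([x, 0, ...]) = [-4, -0.2981+3.6604i, 1.4791+1.2224i, 0.5000+2.5981i, 4.8191+2.7581i, 4.8191-2.7581i, 0.5000-2.5981i, 1.4791-1.2224i, -0.2981-3.6604i]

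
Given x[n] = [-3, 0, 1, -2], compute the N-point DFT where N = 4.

X[k] = Σ(n=0 to 3) x[n] · ω_4^(nk)
where ω_4 = e^(-2πi/4)

Computing each X[k]:
X[0] = -4
X[1] = -4-2i
X[2] = 0
X[3] = -4+2i

X = [-4, -4-2i, 0, -4+2i]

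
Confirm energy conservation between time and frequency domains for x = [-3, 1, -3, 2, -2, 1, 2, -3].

Time domain:
Σ|x[n]|² = |-3|² + |1|² + |-3|² + |2|² + |-2|² + |1|² + |2|² + |-3|² = 41.0000

Frequency domain:
(1/8)Σ|X[k]|² = (1/8)(|-5|² + |-4.5355+1.4645i|² + |-4-3i|² + |2.5355-8.5355i|² + |-7|² + |2.5355+8.5355i|² + |-4+3i|² + |-4.5355-1.4645i|²) = (1/8)·328.0000 = 41.0000

Both sides agree, confirming Parseval's theorem.

Σ|x[n]|² = (1/N)Σ|X[k]|² = 41.0000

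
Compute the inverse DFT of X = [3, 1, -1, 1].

x[n] = (1/4) Σ(k=0 to 3) X[k] · e^(2πikn/4)

Computing each x[n]:
x[0] = 1
x[1] = 1
x[2] = 0
x[3] = 1

x = [1, 1, 0, 1]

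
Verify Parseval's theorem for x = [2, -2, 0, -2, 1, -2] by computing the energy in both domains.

Time domain:
Σ|x[n]|² = |2|² + |-2|² + |0|² + |-2|² + |1|² + |-2|² = 17.0000

Frequency domain:
(1/6)Σ|X[k]|² = (1/6)(|-3|² + |1.5000+0.8660i|² + |1.5000-0.8660i|² + |9|² + |1.5000+0.8660i|² + |1.5000-0.8660i|²) = (1/6)·102.0000 = 17.0000

Both sides agree, confirming Parseval's theorem.

Σ|x[n]|² = (1/N)Σ|X[k]|² = 17.0000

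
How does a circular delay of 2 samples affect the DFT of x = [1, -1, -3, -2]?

Time shift by 2: X_shifted[k] = ω_4^(2k) · X[k]
Shifted x = [-3, -2, 1, -1]

DFT(x[n-2]) = [-5, -4+1i, 1, -4-1i]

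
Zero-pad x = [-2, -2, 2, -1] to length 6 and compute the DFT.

Original 4-point DFT: [-3, -4+1i, 3, -4-1i]
Zero-padded 6-point DFT provides frequency interpolation.

DFT_6([x, 0, ...]) = [-3, -3, -3.0000+3.4641i, 3, -3.0000-3.4641i, -3]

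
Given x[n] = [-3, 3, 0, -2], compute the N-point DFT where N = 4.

X[k] = Σ(n=0 to 3) x[n] · ω_4^(nk)
where ω_4 = e^(-2πi/4)

Computing each X[k]:
X[0] = -2
X[1] = -3-5i
X[2] = -4
X[3] = -3+5i

X = [-2, -3-5i, -4, -3+5i]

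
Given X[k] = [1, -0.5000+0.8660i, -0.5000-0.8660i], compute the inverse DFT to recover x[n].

x[n] = (1/3) Σ(k=0 to 2) X[k] · e^(2πikn/3)

Computing each x[n]:
x[0] = 0
x[1] = 0
x[2] = 1

x = [0, 0, 1]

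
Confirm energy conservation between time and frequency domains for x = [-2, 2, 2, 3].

Time domain:
Σ|x[n]|² = |-2|² + |2|² + |2|² + |3|² = 21.0000

Frequency domain:
(1/4)Σ|X[k]|² = (1/4)(|5|² + |-4+1i|² + |-5|² + |-4-1i|²) = (1/4)·84.0000 = 21.0000

Both sides agree, confirming Parseval's theorem.

Σ|x[n]|² = (1/N)Σ|X[k]|² = 21.0000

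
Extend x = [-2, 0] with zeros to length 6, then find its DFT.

Original 2-point DFT: [-2, -2]
Zero-padded 6-point DFT provides frequency interpolation.

DFT_6([x, 0, ...]) = [-2, -2, -2, -2, -2, -2]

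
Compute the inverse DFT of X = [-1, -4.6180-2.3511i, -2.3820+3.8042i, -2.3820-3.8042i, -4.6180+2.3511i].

x[n] = (1/5) Σ(k=0 to 4) X[k] · e^(2πikn/5)

Computing each x[n]:
x[0] = -3
x[1] = 0
x[2] = 3
x[3] = -1
x[4] = 0

x = [-3, 0, 3, -1, 0]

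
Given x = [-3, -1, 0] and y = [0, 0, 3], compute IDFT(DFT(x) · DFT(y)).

(x ⊛ y)[n] = Σ(m=0 to 2) x[m] · y[(n-m) mod 3]

Computing each output sample:
(x ⊛ y)[0] = -3
(x ⊛ y)[1] = 0
(x ⊛ y)[2] = -9

x ⊛ y = [-3, 0, -9]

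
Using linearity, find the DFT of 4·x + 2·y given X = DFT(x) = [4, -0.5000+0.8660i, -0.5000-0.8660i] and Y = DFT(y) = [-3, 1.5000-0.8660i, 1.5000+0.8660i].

By linearity: DFT(4x + 2y) = 4·DFT(x) + 2·DFT(y)
= 4·[4, -0.5000+0.8660i, -0.5000-0.8660i] + 2·[-3, 1.5000-0.8660i, 1.5000+0.8660i]

Computing element-wise:
Z[0] = 4·(4) + 2·(-3) = 10
Z[1] = 4·(-0.5000+0.8660i) + 2·(1.5000-0.8660i) = 1.0000+1.7320i
Z[2] = 4·(-0.5000-0.8660i) + 2·(1.5000+0.8660i) = 1.0000-1.7320i

DFT(4x + 2y) = 4·X + 2·Y = [10, 1.0000+1.7320i, 1.0000-1.7320i]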